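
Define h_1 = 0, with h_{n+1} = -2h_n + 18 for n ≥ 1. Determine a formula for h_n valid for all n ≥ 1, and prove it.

Claim: h_n = 3·(-2)^n + 6.

Base case: h_1 = 0, and 3·(-2)^1 + 6 = -6 + 6 = 0.
Assume h_k = 3·(-2)^k + 6 for some k ≥ 1.
Then h_{k+1} = -2h_k + 18 = -2·(3·(-2)^k + 6) + 18 = -6·(-2)^k − 12 + 18 = 3·(-2)^{k+1} + 6.
By induction, h_n = 3·(-2)^n + 6 for all n ≥ 1.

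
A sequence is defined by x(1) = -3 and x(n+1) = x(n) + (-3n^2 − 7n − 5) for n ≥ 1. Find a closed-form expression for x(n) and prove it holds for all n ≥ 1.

Claim: x(n) = -n^3 − 2n^2 − 2n + 2.

Base case: x(1) = -3, and -1^3 − 2·1^2 − 2·1 + 2 = -3.
Assume x(j) = -j^3 − 2j^2 − 2j + 2.
Then x(j+1) = x(j) + (-3j^2 − 7j − 5) = (-j^3 − 2j^2 − 2j + 2) + (-3j^2 − 7j − 5) = -j^3 − 5j^2 − 9j − 3,
and -(j+1)^3 − 2·(j+1)^2 − 2·(j+1) + 2 = -j^3 − 5j^2 − 9j − 3.
Hence x(n) = -n^3 − 2n^2 − 2n + 2 for every n ≥ 1, by induction.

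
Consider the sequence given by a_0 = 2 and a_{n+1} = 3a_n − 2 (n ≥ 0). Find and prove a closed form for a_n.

Claim: a_n = 3^n + 1.

Base case: a_0 = 2, and 3^0 + 1 = 1 + 1 = 2.
Assume a_k = 3^k + 1 for some k ≥ 0.
Then a_{k+1} = 3a_k − 2 = 3·(3^k + 1) − 2 = 3^{k+1} + 3 − 2 = 3^{k+1} + 1.
So the formula holds for k+1, and by induction a_n = 3^n + 1 for all n ≥ 0.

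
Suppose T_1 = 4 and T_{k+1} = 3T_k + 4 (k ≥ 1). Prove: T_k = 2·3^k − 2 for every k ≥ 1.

Base case: T_1 = 4, and 2·3^1 − 2 = 6 − 2 = 4.
Assume T_r = 2·3^r − 2 for some r ≥ 1.
Then T_{r+1} = 3T_r + 4 = 3·(2·3^r − 2) + 4 = 6·3^r − 6 + 4 = 2·3^{r+1} − 2.
This completes the inductive step, so T_k = 2·3^k − 2 for all k ≥ 1.

T_k = 2·3^k − 2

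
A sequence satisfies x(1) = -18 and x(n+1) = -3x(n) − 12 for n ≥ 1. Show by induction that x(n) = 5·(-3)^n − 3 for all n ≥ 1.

Base case: x(1) = -18, and 5·(-3)^1 − 3 = -15 − 3 = -18.
Assume x(m) = 5·(-3)^m − 3 for some m ≥ 1.
Then x(m+1) = -3x(m) − 12 = -3·(5·(-3)^m − 3) − 12 = -15·(-3)^m + 9 − 12 = 5·(-3)^{m+1} − 3.
This completes the inductive step, so x(n) = 5·(-3)^n − 3 for all n ≥ 1.

x(n) = 5·(-3)^n − 3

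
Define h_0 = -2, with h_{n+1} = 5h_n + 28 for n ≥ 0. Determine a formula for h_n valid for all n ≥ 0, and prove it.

Claim: h_n = 5^{n+1} − 7.

Base case: h_0 = -2, and 5^{0+1} − 7 = 5 − 7 = -2.
Assume h_k = 5^{k+1} − 7 for some k ≥ 0.
Then h_{k+1} = 5h_k + 28 = 5·(5^{k+1} − 7) + 28 = 5^{k+2} − 35 + 28 = 5^{k+2} − 7.
This completes the inductive step, so h_n = 5^{n+1} − 7 for all n ≥ 0.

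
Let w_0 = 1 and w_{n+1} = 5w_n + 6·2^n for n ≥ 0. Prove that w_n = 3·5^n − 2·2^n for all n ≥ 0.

Base case: w_0 = 1, and 3·5^0 − 2·2^0 = 3 − 2 = 1.
Assume w_k = 3·5^k − 2·2^k for some k ≥ 0.
Then w_{k+1} = 5w_k + 6·2^k = 5·(3·5^k − 2·2^k) + 6·2^k = 3·5^{k+1} − 10·2^k + 6·2^k = 3·5^{k+1} − 4·2^k = 3·5^{k+1} − 2·2^{k+1}.
This completes the inductive step, so w_n = 3·5^n − 2·2^n for all n ≥ 0.

w_n = 3·5^n − 2·2^n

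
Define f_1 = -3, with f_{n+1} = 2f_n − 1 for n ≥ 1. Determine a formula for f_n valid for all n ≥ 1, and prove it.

Claim: f_n = -2^{n+1} + 1.

Base case: f_1 = -3, and -2^{1+1} + 1 = -4 + 1 = -3.
Assume f_j = -2^{j+1} + 1 for some j ≥ 1.
Then f_{j+1} = 2f_j − 1 = 2·(-2^{j+1} + 1) − 1 = -2^{j+2} + 2 − 1 = -2^{j+2} + 1.
Hence f_n = -2^{n+1} + 1 for every n ≥ 1, by induction.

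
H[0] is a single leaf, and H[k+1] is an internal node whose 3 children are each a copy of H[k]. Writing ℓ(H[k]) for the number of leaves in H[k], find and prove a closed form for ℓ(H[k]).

Claim: ℓ(H[k]) = 3^k.

Base case: ℓ(H[0]) = 1, and 3^0 = 1.
Assume ℓ(H[m]) = 3^m.
Then ℓ(H[m+1]) = 3·ℓ(H[m]) = 3·3^m = 3^{m+1}.
By induction, ℓ(H[k]) = 3^k for all k ≥ 0.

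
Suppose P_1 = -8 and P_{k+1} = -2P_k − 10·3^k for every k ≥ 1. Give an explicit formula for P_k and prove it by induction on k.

Claim: P_k = (-2)^k − 2·3^k.

Base case: P_1 = -8, and (-2)^1 − 2·3^1 = -2 − 6 = -8.
Assume P_j = (-2)^j − 2·3^j for some j ≥ 1.
Then P_{j+1} = -2P_j − 10·3^j = -2·((-2)^j − 2·3^j) − 10·3^j = (-2)^{j+1} + 4·3^j − 10·3^j = (-2)^{j+1} − 6·3^j = (-2)^{j+1} − 2·3^{j+1}.
So the formula holds for j+1, and by induction P_k = (-2)^k − 2·3^k for all k ≥ 1.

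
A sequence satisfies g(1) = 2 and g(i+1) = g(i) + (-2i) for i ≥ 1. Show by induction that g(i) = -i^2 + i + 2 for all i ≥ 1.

Base case: g(1) = 2, and -1^2 + 1 + 2 = 2.
Assume g(r) = -r^2 + r + 2.
Then g(r+1) = g(r) + (-2r) = (-r^2 + r + 2) + (-2r) = -r^2 − r + 2,
and -(r+1)^2 + (r+1) + 2 = -r^2 − r + 2.
By induction, g(i) = -i^2 + i + 2 for all i ≥ 1.

g(i) = -i^2 + i + 2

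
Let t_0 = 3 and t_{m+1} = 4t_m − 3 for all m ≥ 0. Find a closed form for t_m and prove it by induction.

Claim: t_m = 2·4^m + 1.

Base case: t_0 = 3, and 2·4^0 + 1 = 2 + 1 = 3.
Assume t_k = 2·4^k + 1 for some k ≥ 0.
Then t_{k+1} = 4t_k − 3 = 4·(2·4^k + 1) − 3 = 8·4^k + 4 − 3 = 2·4^{k+1} + 1.
This completes the inductive step, so t_m = 2·4^m + 1 for all m ≥ 0.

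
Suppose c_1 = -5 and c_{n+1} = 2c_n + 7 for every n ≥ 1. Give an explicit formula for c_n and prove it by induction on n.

Claim: c_n = 2^n − 7.

Base case: c_1 = -5, and 2^1 − 7 = 2 − 7 = -5.
Assume c_r = 2^r − 7 for some r ≥ 1.
Then c_{r+1} = 2c_r + 7 = 2·(2^r − 7) + 7 = 2^{r+1} − 14 + 7 = 2^{r+1} − 7.
Hence c_n = 2^n − 7 for every n ≥ 1, by induction.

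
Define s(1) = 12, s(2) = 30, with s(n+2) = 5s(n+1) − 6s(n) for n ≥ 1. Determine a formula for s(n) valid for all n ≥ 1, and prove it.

Claim: s(n) = 3·2^n + 2·3^n.

Base cases: s(1) = 12 and 3·2^1 + 2·3^1 = 12; s(2) = 30 and 3·2^2 + 2·3^2 = 30.
Assume s(j) = 3·2^j + 2·3^j for all 1 ≤ j ≤ m, where m ≥ 2.
Then s(m+1) = 5s(m) − 6s(m−1) = 5·(3·2^m + 2·3^m) − 6·(3·2^{m−1} + 2·3^{m−1}) = 3·(5·2 − 6)2^{m−1} + 2·(5·3 − 6)3^{m−1} = 12·2^{m−1} + 18·3^{m−1} = 3·2^{m+1} + 2·3^{m+1}.
By strong induction, s(n) = 3·2^n + 2·3^n for all n ≥ 1.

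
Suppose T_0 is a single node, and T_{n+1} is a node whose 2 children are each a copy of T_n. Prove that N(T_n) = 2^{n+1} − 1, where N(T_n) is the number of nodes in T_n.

Base case: N(T_0) = 1, and 2^{0+1} − 1 = 1.
Assume N(T_m) = 2^{m+1} − 1.
Then N(T_{m+1}) = 1 + 2N(T_m) = 1 + 2(2^{m+1} − 1) = 2^{m+2} − 2 + 1 = 2^{m+2} − 1.
So the formula holds for m+1, and by induction N(T_n) = 2^{n+1} − 1 for all n ≥ 0.

N(T_n) = 2^{n+1} − 1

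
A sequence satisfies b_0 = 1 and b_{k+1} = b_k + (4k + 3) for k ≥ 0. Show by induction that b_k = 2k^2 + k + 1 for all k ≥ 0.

Base case: b_0 = 1, and 2·0^2 + 0 + 1 = 1.
Assume b_m = 2m^2 + m + 1.
Then b_{m+1} = b_m + (4m + 3) = (2m^2 + m + 1) + (4m + 3) = 2m^2 + 5m + 4,
and 2·(m+1)^2 + (m+1) + 1 = 2m^2 + 5m + 4.
By induction, b_k = 2k^2 + k + 1 for all k ≥ 0.

b_k = 2k^2 + k + 1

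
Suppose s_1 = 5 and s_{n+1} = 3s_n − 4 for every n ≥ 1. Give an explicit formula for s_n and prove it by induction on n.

Claim: s_n = 3^n + 2.

Base case: s_1 = 5, and 3^1 + 2 = 3 + 2 = 5.
Assume s_j = 3^j + 2 for some j ≥ 1.
Then s_{j+1} = 3s_j − 4 = 3·(3^j + 2) − 4 = 3^{j+1} + 6 − 4 = 3^{j+1} + 2.
So the formula holds for j+1, and by induction s_n = 3^n + 2 for all n ≥ 1.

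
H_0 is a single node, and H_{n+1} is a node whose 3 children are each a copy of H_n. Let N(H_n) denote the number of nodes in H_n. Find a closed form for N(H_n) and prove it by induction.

Claim: N(H_n) = (3^{n+1} − 1)/2.

Base case: N(H_0) = 1, and (3^{0+1} − 1)/2 = 1.
Assume N(H_j) = (3^{j+1} − 1)/2.
Then N(H_{j+1}) = 1 + 3N(H_j) = 1 + 3·(3^{j+1} − 1)/2 = 1 + (3^{j+2} − 3)/2 = (2 + 3^{j+2} − 3)/2 = (3^{j+2} − 1)/2.
So the formula holds for j+1, and by induction N(H_n) = (3^{n+1} − 1)/2 for all n ≥ 0.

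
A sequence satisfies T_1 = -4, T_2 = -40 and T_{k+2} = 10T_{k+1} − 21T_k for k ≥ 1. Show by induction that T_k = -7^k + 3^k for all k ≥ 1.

Base cases: T_1 = -4 and -7^1 + 3^1 = -4; T_2 = -40 and -7^2 + 3^2 = -40.
Assume T_i = -7^i + 3^i for all 1 ≤ i ≤ j, where j ≥ 2.
Then T_{j+1} = 10T_j − 21T_{j−1} = 10·(-7^j + 3^j) − 21·(-7^{j−1} + 3^{j−1}) = -(10·7 − 21)7^{j−1} + (10·3 − 21)3^{j−1} = -49·7^{j−1} + 9·3^{j−1} = -7^{j+1} + 3^{j+1}.
This completes the inductive step, so T_k = -7^k + 3^k for all k ≥ 1.

T_k = -7^k + 3^k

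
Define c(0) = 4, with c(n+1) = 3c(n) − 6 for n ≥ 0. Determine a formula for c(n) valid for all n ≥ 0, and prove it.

Claim: c(n) = 3^n + 3.

Base case: c(0) = 4, and 3^0 + 3 = 1 + 3 = 4.
Assume c(k) = 3^k + 3 for some k ≥ 0.
Then c(k+1) = 3c(k) − 6 = 3·(3^k + 3) − 6 = 3^{k+1} + 9 − 6 = 3^{k+1} + 3.
By induction, c(n) = 3^n + 3 for all n ≥ 0.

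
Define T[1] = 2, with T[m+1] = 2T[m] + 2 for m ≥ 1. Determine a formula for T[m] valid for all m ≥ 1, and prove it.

Claim: T[m] = 2^{m+1} − 2.

Base case: T[1] = 2, and 2^{1+1} − 2 = 4 − 2 = 2.
Assume T[j] = 2^{j+1} − 2 for some j ≥ 1.
Then T[j+1] = 2T[j] + 2 = 2·(2^{j+1} − 2) + 2 = 2^{j+2} − 4 + 2 = 2^{j+2} − 2.
By induction, T[m] = 2^{m+1} − 2 for all m ≥ 1.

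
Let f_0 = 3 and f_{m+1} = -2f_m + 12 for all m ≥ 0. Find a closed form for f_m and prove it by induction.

Claim: f_m = -(-2)^m + 4.

Base case: f_0 = 3, and -(-2)^0 + 4 = -1 + 4 = 3.
Assume f_j = -(-2)^j + 4 for some j ≥ 0.
Then f_{j+1} = -2f_j + 12 = -2·(-(-2)^j + 4) + 12 = 2·(-2)^j − 8 + 12 = -(-2)^{j+1} + 4.
Hence f_m = -(-2)^m + 4 for every m ≥ 0, by induction.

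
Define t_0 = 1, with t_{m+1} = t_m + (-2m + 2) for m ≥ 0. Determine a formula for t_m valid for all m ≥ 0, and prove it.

Claim: t_m = -m^2 + 3m + 1.

Base case: t_0 = 1, and -0^2 + 3·0 + 1 = 1.
Assume t_j = -j^2 + 3j + 1.
Then t_{j+1} = t_j + (-2j + 2) = (-j^2 + 3j + 1) + (-2j + 2) = -j^2 + j + 3,
and -(j+1)^2 + 3·(j+1) + 1 = -j^2 + j + 3.
By induction, t_m = -m^2 + 3m + 1 for all m ≥ 0.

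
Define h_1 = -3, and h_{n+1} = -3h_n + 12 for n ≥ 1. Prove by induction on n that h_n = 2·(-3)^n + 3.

Base case: h_1 = -3, and 2·(-3)^1 + 3 = -6 + 3 = -3.
Assume h_k = 2·(-3)^k + 3 for some k ≥ 1.
Then h_{k+1} = -3h_k + 12 = -3·(2·(-3)^k + 3) + 12 = -6·(-3)^k − 9 + 12 = 2·(-3)^{k+1} + 3.
Hence h_n = 2·(-3)^n + 3 for every n ≥ 1, by induction.

h_n = 2·(-3)^n + 3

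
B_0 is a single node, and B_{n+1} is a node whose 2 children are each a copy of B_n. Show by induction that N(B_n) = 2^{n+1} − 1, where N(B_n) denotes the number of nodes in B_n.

Base case: N(B_0) = 1, and 2^{0+1} − 1 = 1.
Assume N(B_r) = 2^{r+1} − 1.
Then N(B_{r+1}) = 1 + 2N(B_r) = 1 + 2(2^{r+1} − 1) = 2^{r+2} − 2 + 1 = 2^{r+2} − 1.
By induction, N(B_n) = 2^{n+1} − 1 for all n ≥ 0.

N(B_n) = 2^{n+1} − 1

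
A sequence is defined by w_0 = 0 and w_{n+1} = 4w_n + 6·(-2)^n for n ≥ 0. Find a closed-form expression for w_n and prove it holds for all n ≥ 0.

Claim: w_n = 4^n − (-2)^n.

Base case: w_0 = 0, and 4^0 − (-2)^0 = 1 − 1 = 0.
Assume w_m = 4^m − (-2)^m for some m ≥ 0.
Then w_{m+1} = 4w_m + 6·(-2)^m = 4·(4^m − (-2)^m) + 6·(-2)^m = 4^{m+1} − 4·(-2)^m + 6·(-2)^m = 4^{m+1} + 2·(-2)^m = 4^{m+1} − (-2)^{m+1}.
This completes the inductive step, so w_n = 4^n − (-2)^n for all n ≥ 0.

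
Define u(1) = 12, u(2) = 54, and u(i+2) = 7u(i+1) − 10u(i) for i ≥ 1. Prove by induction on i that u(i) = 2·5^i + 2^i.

Base cases: u(1) = 12 and 2·5^1 + 2^1 = 12; u(2) = 54 and 2·5^2 + 2^2 = 54.
Assume u(j) = 2·5^j + 2^j for all 1 ≤ j ≤ k, where k ≥ 2.
Then u(k+1) = 7u(k) − 10u(k−1) = 7·(2·5^k + 2^k) − 10·(2·5^{k−1} + 2^{k−1}) = 2·(7·5 − 10)5^{k−1} + (7·2 − 10)2^{k−1} = 50·5^{k−1} + 4·2^{k−1} = 2·5^{k+1} + 2^{k+1}.
By strong induction, u(i) = 2·5^i + 2^i for all i ≥ 1.

u(i) = 2·5^i + 2^i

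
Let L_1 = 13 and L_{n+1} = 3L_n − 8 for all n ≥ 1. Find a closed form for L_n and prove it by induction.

Claim: L_n = 3^{n+1} + 4.

Base case: L_1 = 13, and 3^{1+1} + 4 = 9 + 4 = 13.
Assume L_r = 3^{r+1} + 4 for some r ≥ 1.
Then L_{r+1} = 3L_r − 8 = 3·(3^{r+1} + 4) − 8 = 3^{r+2} + 12 − 8 = 3^{r+2} + 4.
So the formula holds for r+1, and by induction L_n = 3^{n+1} + 4 for all n ≥ 1.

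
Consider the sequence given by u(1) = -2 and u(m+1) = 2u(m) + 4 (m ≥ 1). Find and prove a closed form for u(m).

Claim: u(m) = 2^m − 4.

Base case: u(1) = -2, and 2^1 − 4 = 2 − 4 = -2.
Assume u(j) = 2^j − 4 for some j ≥ 1.
Then u(j+1) = 2u(j) + 4 = 2·(2^j − 4) + 4 = 2^{j+1} − 8 + 4 = 2^{j+1} − 4.
So the formula holds for j+1, and by induction u(m) = 2^m − 4 for all m ≥ 1.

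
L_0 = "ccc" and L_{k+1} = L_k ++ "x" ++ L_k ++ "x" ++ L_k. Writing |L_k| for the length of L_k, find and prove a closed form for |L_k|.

Claim: |L_k| = 4·3^k − 1.

Base case: |L_0| = 3, and 4·3^0 − 1 = 3.
Assume |L_j| = 4·3^j − 1.
Then |L_{j+1}| = 3|L_j| + 2 = 3(4·3^j − 1) + 2 = 4·3^{j+1} − 3 + 2 = 4·3^{j+1} − 1.
So the formula holds for j+1, and by induction |L_k| = 4·3^k − 1 for all k ≥ 0.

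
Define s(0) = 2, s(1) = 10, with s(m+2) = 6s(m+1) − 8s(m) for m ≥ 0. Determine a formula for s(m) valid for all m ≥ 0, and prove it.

Claim: s(m) = 3·4^m − 2^m.

Base cases: s(0) = 2 and 3·4^0 − 2^0 = 2; s(1) = 10 and 3·4^1 − 2^1 = 10.
Assume s(j) = 3·4^j − 2^j for all 0 ≤ j ≤ r, where r ≥ 1.
Then s(r+1) = 6s(r) − 8s(r−1) = 6·(3·4^r − 2^r) − 8·(3·4^{r−1} − 2^{r−1}) = 3·(6·4 − 8)4^{r−1} − (6·2 − 8)2^{r−1} = 48·4^{r−1} − 4·2^{r−1} = 3·4^{r+1} − 2^{r+1}.
So the formula holds for r+1, and by strong induction s(m) = 3·4^m − 2^m for all m ≥ 0.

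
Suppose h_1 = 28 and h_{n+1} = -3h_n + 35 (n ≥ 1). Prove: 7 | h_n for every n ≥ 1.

Base case: h_1 = 28 = 7·4, so 7 | h_1.
Assume 7 | h_k, so h_k = 7t for some integer t.
Then h_{k+1} = -3h_k + 35 = -3·(7t) + 35 = 7(-3t + 5), so 7 | h_{k+1}.
This completes the inductive step, so 7 | h_n for all n ≥ 1.

7 | h_n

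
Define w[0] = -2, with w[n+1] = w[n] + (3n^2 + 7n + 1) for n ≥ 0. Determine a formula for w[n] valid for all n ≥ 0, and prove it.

Claim: w[n] = n^3 + 2n^2 − 2n − 2.

Base case: w[0] = -2, and 0^3 + 2·0^2 − 2·0 − 2 = -2.
Assume w[j] = j^3 + 2j^2 − 2j − 2.
Then w[j+1] = w[j] + (3j^2 + 7j + 1) = (j^3 + 2j^2 − 2j − 2) + (3j^2 + 7j + 1) = j^3 + 5j^2 + 5j − 1,
and (j+1)^3 + 2·(j+1)^2 − 2·(j+1) − 2 = j^3 + 5j^2 + 5j − 1.
Hence w[n] = n^3 + 2n^2 − 2n − 2 for every n ≥ 0, by induction.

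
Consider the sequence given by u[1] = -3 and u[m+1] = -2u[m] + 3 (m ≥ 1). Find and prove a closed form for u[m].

Claim: u[m] = 2·(-2)^m + 1.

Base case: u[1] = -3, and 2·(-2)^1 + 1 = -4 + 1 = -3.
Assume u[j] = 2·(-2)^j + 1 for some j ≥ 1.
Then u[j+1] = -2u[j] + 3 = -2·(2·(-2)^j + 1) + 3 = -4·(-2)^j − 2 + 3 = 2·(-2)^{j+1} + 1.
Hence u[m] = 2·(-2)^m + 1 for every m ≥ 1, by induction.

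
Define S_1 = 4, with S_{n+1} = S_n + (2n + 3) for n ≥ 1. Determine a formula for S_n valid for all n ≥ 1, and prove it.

Claim: S_n = n^2 + 2n + 1.

Base case: S_1 = 4, and 1^2 + 2·1 + 1 = 4.
Assume S_r = r^2 + 2r + 1.
Then S_{r+1} = S_r + (2r + 3) = (r^2 + 2r + 1) + (2r + 3) = r^2 + 4r + 4,
and (r+1)^2 + 2·(r+1) + 1 = r^2 + 4r + 4.
This completes the inductive step, so S_n = n^2 + 2n + 1 for all n ≥ 1.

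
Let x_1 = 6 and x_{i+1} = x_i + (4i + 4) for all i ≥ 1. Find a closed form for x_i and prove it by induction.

Claim: x_i = 2i^2 + 2i + 2.

Base case: x_1 = 6, and 2·1^2 + 2·1 + 2 = 6.
Assume x_j = 2j^2 + 2j + 2.
Then x_{j+1} = x_j + (4j + 4) = (2j^2 + 2j + 2) + (4j + 4) = 2j^2 + 6j + 6,
and 2·(j+1)^2 + 2·(j+1) + 2 = 2j^2 + 6j + 6.
By induction, x_i = 2i^2 + 2i + 2 for all i ≥ 1.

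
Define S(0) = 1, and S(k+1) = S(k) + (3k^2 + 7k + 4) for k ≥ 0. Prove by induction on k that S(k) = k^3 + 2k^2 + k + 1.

Base case: S(0) = 1, and 0^3 + 2·0^2 + 0 + 1 = 1.
Assume S(m) = m^3 + 2m^2 + m + 1.
Then S(m+1) = S(m) + (3m^2 + 7m + 4) = (m^3 + 2m^2 + m + 1) + (3m^2 + 7m + 4) = m^3 + 5m^2 + 8m + 5,
and (m+1)^3 + 2·(m+1)^2 + (m+1) + 1 = m^3 + 5m^2 + 8m + 5.
This completes the inductive step, so S(k) = k^3 + 2k^2 + k + 1 for all k ≥ 0.

S(k) = k^3 + 2k^2 + k + 1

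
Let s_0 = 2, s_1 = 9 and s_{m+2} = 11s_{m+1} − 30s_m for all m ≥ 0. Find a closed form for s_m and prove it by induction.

Claim: s_m = 3·5^m − 6^m.

Base cases: s_0 = 2 and 3·5^0 − 6^0 = 2; s_1 = 9 and 3·5^1 − 6^1 = 9.
Assume s_j = 3·5^j − 6^j for all 0 ≤ j ≤ k, where k ≥ 1.
Then s_{k+1} = 11s_k − 30s_{k−1} = 11·(3·5^k − 6^k) − 30·(3·5^{k−1} − 6^{k−1}) = 3·(11·5 − 30)5^{k−1} − (11·6 − 30)6^{k−1} = 75·5^{k−1} − 36·6^{k−1} = 3·5^{k+1} − 6^{k+1}.
So the formula holds for k+1, and by strong induction s_m = 3·5^m − 6^m for all m ≥ 0.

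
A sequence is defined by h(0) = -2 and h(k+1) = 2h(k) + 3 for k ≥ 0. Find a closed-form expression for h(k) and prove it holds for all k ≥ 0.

Claim: h(k) = 2^k − 3.

Base case: h(0) = -2, and 2^0 − 3 = 1 − 3 = -2.
Assume h(r) = 2^r − 3 for some r ≥ 0.
Then h(r+1) = 2h(r) + 3 = 2·(2^r − 3) + 3 = 2^{r+1} − 6 + 3 = 2^{r+1} − 3.
So the formula holds for r+1, and by induction h(k) = 2^k − 3 for all k ≥ 0.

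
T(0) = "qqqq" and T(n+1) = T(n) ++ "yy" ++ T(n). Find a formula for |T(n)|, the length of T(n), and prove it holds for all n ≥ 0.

Claim: |T(n)| = 6·2^n − 2.

Base case: |T(0)| = 4, and 6·2^0 − 2 = 4.
Assume |T(k)| = 6·2^k − 2.
Then |T(k+1)| = |T(k)| + 2 + |T(k)| = 2|T(k)| + 2 = 2(6·2^k − 2) + 2 = 6·2^{k+1} − 4 + 2 = 6·2^{k+1} − 2.
So the formula holds for k+1, and by induction |T(n)| = 6·2^n − 2 for all n ≥ 0.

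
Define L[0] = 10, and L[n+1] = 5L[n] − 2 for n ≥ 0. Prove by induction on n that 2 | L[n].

Base case: L[0] = 10 = 2·5, so 2 | L[0].
Assume 2 | L[r], so L[r] = 2t for some integer t.
Then L[r+1] = 5L[r] − 2 = 5·(2t) − 2 = 2(5t − 1), so 2 | L[r+1].
By induction, 2 | L[n] for all n ≥ 0.

2 | L[n]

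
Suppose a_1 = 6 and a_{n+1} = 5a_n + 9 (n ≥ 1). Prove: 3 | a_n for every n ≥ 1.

Base case: a_1 = 6 = 3·2, so 3 | a_1.
Assume 3 | a_j, so a_j = 3t for some integer t.
Then a_{j+1} = 5a_j + 9 = 5·(3t) + 9 = 3(5t + 3), so 3 | a_{j+1}.
Hence 3 | a_n for every n ≥ 1, by induction.

3 | a_n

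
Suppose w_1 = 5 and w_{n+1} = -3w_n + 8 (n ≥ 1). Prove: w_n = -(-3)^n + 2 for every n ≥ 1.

Base case: w_1 = 5, and -(-3)^1 + 2 = 3 + 2 = 5.
Assume w_j = -(-3)^j + 2 for some j ≥ 1.
Then w_{j+1} = -3w_j + 8 = -3·(-(-3)^j + 2) + 8 = 3·(-3)^j − 6 + 8 = -(-3)^{j+1} + 2.
Hence w_n = -(-3)^n + 2 for every n ≥ 1, by induction.

w_n = -(-3)^n + 2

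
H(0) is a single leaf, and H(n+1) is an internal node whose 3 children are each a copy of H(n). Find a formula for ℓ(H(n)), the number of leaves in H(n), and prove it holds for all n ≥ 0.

Claim: ℓ(H(n)) = 3^n.

Base case: ℓ(H(0)) = 1, and 3^0 = 1.
Assume ℓ(H(j)) = 3^j.
Then ℓ(H(j+1)) = 3·ℓ(H(j)) = 3·3^j = 3^{j+1}.
So the formula holds for j+1, and by induction ℓ(H(n)) = 3^n for all n ≥ 0.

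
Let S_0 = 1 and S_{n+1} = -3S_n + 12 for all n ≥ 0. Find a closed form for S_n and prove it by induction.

Claim: S_n = -2·(-3)^n + 3.

Base case: S_0 = 1, and -2·(-3)^0 + 3 = -2 + 3 = 1.
Assume S_r = -2·(-3)^r + 3 for some r ≥ 0.
Then S_{r+1} = -3S_r + 12 = -3·(-2·(-3)^r + 3) + 12 = 6·(-3)^r − 9 + 12 = -2·(-3)^{r+1} + 3.
Hence S_n = -2·(-3)^n + 3 for every n ≥ 0, by induction.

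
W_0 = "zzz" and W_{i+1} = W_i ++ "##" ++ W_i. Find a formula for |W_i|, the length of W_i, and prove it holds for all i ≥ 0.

Claim: |W_i| = 5·2^i − 2.

Base case: |W_0| = 3, and 5·2^0 − 2 = 3.
Assume |W_j| = 5·2^j − 2.
Then |W_{j+1}| = |W_j| + 2 + |W_j| = 2|W_j| + 2 = 2(5·2^j − 2) + 2 = 5·2^{j+1} − 4 + 2 = 5·2^{j+1} − 2.
Hence |W_i| = 5·2^i − 2 for every i ≥ 0, by induction.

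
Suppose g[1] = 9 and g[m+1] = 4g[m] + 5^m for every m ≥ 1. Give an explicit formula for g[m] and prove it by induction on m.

Claim: g[m] = 4^m + 5^m.

Base case: g[1] = 9, and 4^1 + 5^1 = 4 + 5 = 9.
Assume g[r] = 4^r + 5^r for some r ≥ 1.
Then g[r+1] = 4g[r] + 5^r = 4·(4^r + 5^r) + 5^r = 4^{r+1} + 4·5^r + 5^r = 4^{r+1} + 5·5^r = 4^{r+1} + 5^{r+1}.
By induction, g[m] = 4^m + 5^m for all m ≥ 1.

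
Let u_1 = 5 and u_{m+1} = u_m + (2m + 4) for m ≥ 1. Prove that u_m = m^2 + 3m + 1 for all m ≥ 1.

Base case: u_1 = 5, and 1^2 + 3·1 + 1 = 5.
Assume u_k = k^2 + 3k + 1.
Then u_{k+1} = u_k + (2k + 4) = (k^2 + 3k + 1) + (2k + 4) = k^2 + 5k + 5,
and (k+1)^2 + 3·(k+1) + 1 = k^2 + 5k + 5.
Hence u_m = m^2 + 3m + 1 for every m ≥ 1, by induction.

u_m = m^2 + 3m + 1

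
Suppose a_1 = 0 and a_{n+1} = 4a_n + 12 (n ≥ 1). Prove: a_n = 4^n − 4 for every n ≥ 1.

Base case: a_1 = 0, and 4^1 − 4 = 4 − 4 = 0.
Assume a_r = 4^r − 4 for some r ≥ 1.
Then a_{r+1} = 4a_r + 12 = 4·(4^r − 4) + 12 = 4^{r+1} − 16 + 12 = 4^{r+1} − 4.
This completes the inductive step, so a_n = 4^n − 4 for all n ≥ 1.

a_n = 4^n − 4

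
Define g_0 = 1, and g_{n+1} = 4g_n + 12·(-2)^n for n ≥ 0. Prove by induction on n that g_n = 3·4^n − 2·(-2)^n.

Base case: g_0 = 1, and 3·4^0 − 2·(-2)^0 = 3 − 2 = 1.
Assume g_m = 3·4^m − 2·(-2)^m for some m ≥ 0.
Then g_{m+1} = 4g_m + 12·(-2)^m = 4·(3·4^m − 2·(-2)^m) + 12·(-2)^m = 3·4^{m+1} − 8·(-2)^m + 12·(-2)^m = 3·4^{m+1} + 4·(-2)^m = 3·4^{m+1} − 2·(-2)^{m+1}.
By induction, g_n = 3·4^n − 2·(-2)^n for all n ≥ 0.

g_n = 3·4^n − 2·(-2)^n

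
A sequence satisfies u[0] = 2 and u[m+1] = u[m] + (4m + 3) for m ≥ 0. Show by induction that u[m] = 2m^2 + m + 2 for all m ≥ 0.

Base case: u[0] = 2, and 2·0^2 + 0 + 2 = 2.
Assume u[j] = 2j^2 + j + 2.
Then u[j+1] = u[j] + (4j + 3) = (2j^2 + j + 2) + (4j + 3) = 2j^2 + 5j + 5,
and 2·(j+1)^2 + (j+1) + 2 = 2j^2 + 5j + 5.
This completes the inductive step, so u[m] = 2m^2 + m + 2 for all m ≥ 0.

u[m] = 2m^2 + m + 2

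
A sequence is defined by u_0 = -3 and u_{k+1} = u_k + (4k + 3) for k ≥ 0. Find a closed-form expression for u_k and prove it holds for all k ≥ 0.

Claim: u_k = 2k^2 + k − 3.

Base case: u_0 = -3, and 2·0^2 + 0 − 3 = -3.
Assume u_j = 2j^2 + j − 3.
Then u_{j+1} = u_j + (4j + 3) = (2j^2 + j − 3) + (4j + 3) = 2j^2 + 5j,
and 2·(j+1)^2 + (j+1) − 3 = 2j^2 + 5j.
Hence u_k = 2k^2 + k − 3 for every k ≥ 0, by induction.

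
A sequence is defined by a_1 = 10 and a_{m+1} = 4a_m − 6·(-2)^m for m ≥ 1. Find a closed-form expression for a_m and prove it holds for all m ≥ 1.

Claim: a_m = 3·4^m + (-2)^m.

Base case: a_1 = 10, and 3·4^1 + (-2)^1 = 12 − 2 = 10.
Assume a_k = 3·4^k + (-2)^k for some k ≥ 1.
Then a_{k+1} = 4a_k − 6·(-2)^k = 4·(3·4^k + (-2)^k) − 6·(-2)^k = 3·4^{k+1} + 4·(-2)^k − 6·(-2)^k = 3·4^{k+1} − 2·(-2)^k = 3·4^{k+1} + (-2)^{k+1}.
So the formula holds for k+1, and by induction a_m = 3·4^m + (-2)^m for all m ≥ 1.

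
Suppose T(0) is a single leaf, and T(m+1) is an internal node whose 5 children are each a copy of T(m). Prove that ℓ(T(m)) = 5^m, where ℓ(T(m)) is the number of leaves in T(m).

Base case: ℓ(T(0)) = 1, and 5^0 = 1.
Assume ℓ(T(j)) = 5^j.
Then ℓ(T(j+1)) = 5·ℓ(T(j)) = 5·5^j = 5^{j+1}.
This completes the inductive step, so ℓ(T(m)) = 5^m for all m ≥ 0.

ℓ(T(m)) = 5^m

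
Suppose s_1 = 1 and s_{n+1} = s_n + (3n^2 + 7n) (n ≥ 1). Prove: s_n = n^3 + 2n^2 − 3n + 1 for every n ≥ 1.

Base case: s_1 = 1, and 1^3 + 2·1^2 − 3·1 + 1 = 1.
Assume s_r = r^3 + 2r^2 − 3r + 1.
Then s_{r+1} = s_r + (3r^2 + 7r) = (r^3 + 2r^2 − 3r + 1) + (3r^2 + 7r) = r^3 + 5r^2 + 4r + 1,
and (r+1)^3 + 2·(r+1)^2 − 3·(r+1) + 1 = r^3 + 5r^2 + 4r + 1.
This completes the inductive step, so s_n = n^3 + 2n^2 − 3n + 1 for all n ≥ 1.

s_n = n^3 + 2n^2 − 3n + 1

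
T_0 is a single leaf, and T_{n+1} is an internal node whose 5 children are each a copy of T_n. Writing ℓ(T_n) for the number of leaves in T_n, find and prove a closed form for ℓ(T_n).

Claim: ℓ(T_n) = 5^n.

Base case: ℓ(T_0) = 1, and 5^0 = 1.
Assume ℓ(T_r) = 5^r.
Then ℓ(T_{r+1}) = 5·ℓ(T_r) = 5·5^r = 5^{r+1}.
Hence ℓ(T_n) = 5^n for every n ≥ 0, by induction.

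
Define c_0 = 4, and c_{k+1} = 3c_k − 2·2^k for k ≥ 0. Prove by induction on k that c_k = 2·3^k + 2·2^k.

Base case: c_0 = 4, and 2·3^0 + 2·2^0 = 2 + 2 = 4.
Assume c_m = 2·3^m + 2·2^m for some m ≥ 0.
Then c_{m+1} = 3c_m − 2·2^m = 3·(2·3^m + 2·2^m) − 2·2^m = 2·3^{m+1} + 6·2^m − 2·2^m = 2·3^{m+1} + 4·2^m = 2·3^{m+1} + 2·2^{m+1}.
This completes the inductive step, so c_k = 2·3^k + 2·2^k for all k ≥ 0.

c_k = 2·3^k + 2·2^k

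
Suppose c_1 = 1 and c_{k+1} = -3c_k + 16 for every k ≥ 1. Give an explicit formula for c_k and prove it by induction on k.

Claim: c_k = (-3)^k + 4.

Base case: c_1 = 1, and (-3)^1 + 4 = -3 + 4 = 1.
Assume c_r = (-3)^r + 4 for some r ≥ 1.
Then c_{r+1} = -3c_r + 16 = -3·((-3)^r + 4) + 16 = -3·(-3)^r − 12 + 16 = (-3)^{r+1} + 4.
Hence c_k = (-3)^k + 4 for every k ≥ 1, by induction.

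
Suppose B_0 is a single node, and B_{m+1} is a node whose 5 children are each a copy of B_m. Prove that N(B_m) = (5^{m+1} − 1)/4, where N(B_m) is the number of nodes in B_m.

Base case: N(B_0) = 1, and (5^{0+1} − 1)/4 = 1.
Assume N(B_j) = (5^{j+1} − 1)/4.
Then N(B_{j+1}) = 1 + 5N(B_j) = 1 + 5·(5^{j+1} − 1)/4 = 1 + (5^{j+2} − 5)/4 = (4 + 5^{j+2} − 5)/4 = (5^{j+2} − 1)/4.
Hence N(B_m) = (5^{m+1} − 1)/4 for every m ≥ 0, by induction.

N(B_m) = (5^{m+1} − 1)/4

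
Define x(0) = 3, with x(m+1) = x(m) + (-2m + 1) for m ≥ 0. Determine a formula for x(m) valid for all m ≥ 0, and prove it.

Claim: x(m) = -m^2 + 2m + 3.

Base case: x(0) = 3, and -0^2 + 2·0 + 3 = 3.
Assume x(j) = -j^2 + 2j + 3.
Then x(j+1) = x(j) + (-2j + 1) = (-j^2 + 2j + 3) + (-2j + 1) = -j^2 + 4,
and -(j+1)^2 + 2·(j+1) + 3 = -j^2 + 4.
This completes the inductive step, so x(m) = -m^2 + 2m + 3 for all m ≥ 0.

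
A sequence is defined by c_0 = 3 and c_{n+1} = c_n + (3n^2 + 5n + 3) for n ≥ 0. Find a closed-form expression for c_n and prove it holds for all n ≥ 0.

Claim: c_n = n^3 + n^2 + n + 3.

Base case: c_0 = 3, and 0^3 + 0^2 + 0 + 3 = 3.
Assume c_k = k^3 + k^2 + k + 3.
Then c_{k+1} = c_k + (3k^2 + 5k + 3) = (k^3 + k^2 + k + 3) + (3k^2 + 5k + 3) = k^3 + 4k^2 + 6k + 6,
and (k+1)^3 + (k+1)^2 + (k+1) + 3 = k^3 + 4k^2 + 6k + 6.
Hence c_n = n^3 + n^2 + n + 3 for every n ≥ 0, by induction.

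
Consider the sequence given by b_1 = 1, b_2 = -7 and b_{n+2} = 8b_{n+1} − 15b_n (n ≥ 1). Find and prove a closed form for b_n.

Claim: b_n = 2·3^n − 5^n.

Base cases: b_1 = 1 and 2·3^1 − 5^1 = 1; b_2 = -7 and 2·3^2 − 5^2 = -7.
Assume b_i = 2·3^i − 5^i for all 1 ≤ i ≤ j, where j ≥ 2.
Then b_{j+1} = 8b_j − 15b_{j−1} = 8·(2·3^j − 5^j) − 15·(2·3^{j−1} − 5^{j−1}) = 2·(8·3 − 15)3^{j−1} − (8·5 − 15)5^{j−1} = 18·3^{j−1} − 25·5^{j−1} = 2·3^{j+1} − 5^{j+1}.
By strong induction, b_n = 2·3^n − 5^n for all n ≥ 1.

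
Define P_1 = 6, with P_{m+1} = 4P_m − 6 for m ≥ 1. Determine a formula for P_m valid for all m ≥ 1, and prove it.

Claim: P_m = 4^m + 2.

Base case: P_1 = 6, and 4^1 + 2 = 4 + 2 = 6.
Assume P_k = 4^k + 2 for some k ≥ 1.
Then P_{k+1} = 4P_k − 6 = 4·(4^k + 2) − 6 = 4^{k+1} + 8 − 6 = 4^{k+1} + 2.
Hence P_m = 4^m + 2 for every m ≥ 1, by induction.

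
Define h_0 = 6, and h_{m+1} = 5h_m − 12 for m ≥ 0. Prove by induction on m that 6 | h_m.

Base case: h_0 = 6 = 6·1, so 6 | h_0.
Assume 6 | h_r, so h_r = 6t for some integer t.
Then h_{r+1} = 5h_r − 12 = 5·(6t) − 12 = 6(5t − 2), so 6 | h_{r+1}.
By induction, 6 | h_m for all m ≥ 0.

6 | h_m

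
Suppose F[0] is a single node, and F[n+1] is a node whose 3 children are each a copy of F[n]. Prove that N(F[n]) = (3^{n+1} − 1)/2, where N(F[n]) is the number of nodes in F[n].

Base case: N(F[0]) = 1, and (3^{0+1} − 1)/2 = 1.
Assume N(F[j]) = (3^{j+1} − 1)/2.
Then N(F[j+1]) = 1 + 3N(F[j]) = 1 + 3·(3^{j+1} − 1)/2 = 1 + (3^{j+2} − 3)/2 = (2 + 3^{j+2} − 3)/2 = (3^{j+2} − 1)/2.
So the formula holds for j+1, and by induction N(F[n]) = (3^{n+1} − 1)/2 for all n ≥ 0.

N(F[n]) = (3^{n+1} − 1)/2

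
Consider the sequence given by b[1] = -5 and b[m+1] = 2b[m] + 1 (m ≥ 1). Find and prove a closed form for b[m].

Claim: b[m] = -2^{m+1} − 1.

Base case: b[1] = -5, and -2^{1+1} − 1 = -4 − 1 = -5.
Assume b[k] = -2^{k+1} − 1 for some k ≥ 1.
Then b[k+1] = 2b[k] + 1 = 2·(-2^{k+1} − 1) + 1 = -2^{k+2} − 2 + 1 = -2^{k+2} − 1.
By induction, b[m] = -2^{m+1} − 1 for all m ≥ 1.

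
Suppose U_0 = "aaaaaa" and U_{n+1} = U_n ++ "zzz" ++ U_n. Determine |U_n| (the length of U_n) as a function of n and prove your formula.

Claim: |U_n| = 9·2^n − 3.

Base case: |U_0| = 6, and 9·2^0 − 3 = 6.
Assume |U_r| = 9·2^r − 3.
Then |U_{r+1}| = |U_r| + 3 + |U_r| = 2|U_r| + 3 = 2(9·2^r − 3) + 3 = 9·2^{r+1} − 6 + 3 = 9·2^{r+1} − 3.
So the formula holds for r+1, and by induction |U_n| = 9·2^n − 3 for all n ≥ 0.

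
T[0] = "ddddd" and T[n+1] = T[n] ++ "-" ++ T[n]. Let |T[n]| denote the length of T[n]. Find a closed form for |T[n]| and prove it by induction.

Claim: |T[n]| = 6·2^n − 1.

Base case: |T[0]| = 5, and 6·2^0 − 1 = 5.
Assume |T[k]| = 6·2^k − 1.
Then |T[k+1]| = |T[k]| + 1 + |T[k]| = 2|T[k]| + 1 = 2(6·2^k − 1) + 1 = 6·2^{k+1} − 2 + 1 = 6·2^{k+1} − 1.
By induction, |T[n]| = 6·2^n − 1 for all n ≥ 0.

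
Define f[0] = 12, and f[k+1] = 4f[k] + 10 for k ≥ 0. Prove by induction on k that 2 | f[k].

Base case: f[0] = 12 = 2·6, so 2 | f[0].
Assume 2 | f[r], so f[r] = 2t for some integer t.
Then f[r+1] = 4f[r] + 10 = 4·(2t) + 10 = 2(4t + 5), so 2 | f[r+1].
So the property holds for r+1, and by induction 2 | f[k] for all k ≥ 0.

2 | f[k]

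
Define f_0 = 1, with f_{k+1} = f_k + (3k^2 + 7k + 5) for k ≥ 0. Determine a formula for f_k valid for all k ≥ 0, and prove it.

Claim: f_k = k^3 + 2k^2 + 2k + 1.

Base case: f_0 = 1, and 0^3 + 2·0^2 + 2·0 + 1 = 1.
Assume f_j = j^3 + 2j^2 + 2j + 1.
Then f_{j+1} = f_j + (3j^2 + 7j + 5) = (j^3 + 2j^2 + 2j + 1) + (3j^2 + 7j + 5) = j^3 + 5j^2 + 9j + 6,
and (j+1)^3 + 2·(j+1)^2 + 2·(j+1) + 1 = j^3 + 5j^2 + 9j + 6.
This completes the inductive step, so f_k = k^3 + 2k^2 + 2k + 1 for all k ≥ 0.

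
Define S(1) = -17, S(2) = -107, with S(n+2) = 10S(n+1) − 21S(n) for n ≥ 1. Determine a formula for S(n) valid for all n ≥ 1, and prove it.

Claim: S(n) = -3^n − 2·7^n.

Base cases: S(1) = -17 and -3^1 − 2·7^1 = -17; S(2) = -107 and -3^2 − 2·7^2 = -107.
Assume S(j) = -3^j − 2·7^j for all 1 ≤ j ≤ k, where k ≥ 2.
Then S(k+1) = 10S(k) − 21S(k−1) = 10·(-3^k − 2·7^k) − 21·(-3^{k−1} − 2·7^{k−1}) = -(10·3 − 21)3^{k−1} − 2·(10·7 − 21)7^{k−1} = -9·3^{k−1} − 98·7^{k−1} = -3^{k+1} − 2·7^{k+1}.
By strong induction, S(n) = -3^n − 2·7^n for all n ≥ 1.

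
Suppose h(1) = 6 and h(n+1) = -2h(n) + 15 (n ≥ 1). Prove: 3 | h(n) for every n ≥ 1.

Base case: h(1) = 6 = 3·2, so 3 | h(1).
Assume 3 | h(r), so h(r) = 3t for some integer t.
Then h(r+1) = -2h(r) + 15 = -2·(3t) + 15 = 3(-2t + 5), so 3 | h(r+1).
So the property holds for r+1, and by induction 3 | h(n) for all n ≥ 1.

3 | h(n)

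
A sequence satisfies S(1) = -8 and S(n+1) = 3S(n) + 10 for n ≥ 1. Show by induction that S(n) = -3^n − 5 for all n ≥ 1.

Base case: S(1) = -8, and -3^1 − 5 = -3 − 5 = -8.
Assume S(j) = -3^j − 5 for some j ≥ 1.
Then S(j+1) = 3S(j) + 10 = 3·(-3^j − 5) + 10 = -3^{j+1} − 15 + 10 = -3^{j+1} − 5.
This completes the inductive step, so S(n) = -3^n − 5 for all n ≥ 1.

S(n) = -3^n − 5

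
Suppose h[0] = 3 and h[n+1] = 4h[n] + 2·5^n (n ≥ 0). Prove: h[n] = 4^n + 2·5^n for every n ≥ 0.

Base case: h[0] = 3, and 4^0 + 2·5^0 = 1 + 2 = 3.
Assume h[j] = 4^j + 2·5^j for some j ≥ 0.
Then h[j+1] = 4h[j] + 2·5^j = 4·(4^j + 2·5^j) + 2·5^j = 4^{j+1} + 8·5^j + 2·5^j = 4^{j+1} + 10·5^j = 4^{j+1} + 2·5^{j+1}.
So the formula holds for j+1, and by induction h[n] = 4^n + 2·5^n for all n ≥ 0.

h[n] = 4^n + 2·5^n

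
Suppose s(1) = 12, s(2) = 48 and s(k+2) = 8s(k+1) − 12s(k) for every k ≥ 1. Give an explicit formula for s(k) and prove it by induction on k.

Claim: s(k) = 3·2^k + 6^k.

Base cases: s(1) = 12 and 3·2^1 + 6^1 = 12; s(2) = 48 and 3·2^2 + 6^2 = 48.
Assume s(i) = 3·2^i + 6^i for all 1 ≤ i ≤ j, where j ≥ 2.
Then s(j+1) = 8s(j) − 12s(j−1) = 8·(3·2^j + 6^j) − 12·(3·2^{j−1} + 6^{j−1}) = 3·(8·2 − 12)2^{j−1} + (8·6 − 12)6^{j−1} = 12·2^{j−1} + 36·6^{j−1} = 3·2^{j+1} + 6^{j+1}.
Hence s(k) = 3·2^k + 6^k for every k ≥ 1, by strong induction.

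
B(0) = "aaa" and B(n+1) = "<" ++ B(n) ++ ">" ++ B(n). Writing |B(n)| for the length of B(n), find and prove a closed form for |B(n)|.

Claim: |B(n)| = 5·2^n − 2.

Base case: |B(0)| = 3, and 5·2^0 − 2 = 3.
Assume |B(j)| = 5·2^j − 2.
Then |B(j+1)| = 1 + |B(j)| + 1 + |B(j)| = 2|B(j)| + 2 = 2(5·2^j − 2) + 2 = 5·2^{j+1} − 4 + 2 = 5·2^{j+1} − 2.
So the formula holds for j+1, and by induction |B(n)| = 5·2^n − 2 for all n ≥ 0.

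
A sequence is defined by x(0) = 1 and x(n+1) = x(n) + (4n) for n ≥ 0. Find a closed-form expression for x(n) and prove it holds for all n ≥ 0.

Claim: x(n) = 2n^2 − 2n + 1.

Base case: x(0) = 1, and 2·0^2 − 2·0 + 1 = 1.
Assume x(j) = 2j^2 − 2j + 1.
Then x(j+1) = x(j) + (4j) = (2j^2 − 2j + 1) + (4j) = 2j^2 + 2j + 1,
and 2·(j+1)^2 − 2·(j+1) + 1 = 2j^2 + 2j + 1.
This completes the inductive step, so x(n) = 2n^2 − 2n + 1 for all n ≥ 0.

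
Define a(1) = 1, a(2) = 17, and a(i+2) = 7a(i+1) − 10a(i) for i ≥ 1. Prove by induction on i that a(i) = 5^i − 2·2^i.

Base cases: a(1) = 1 and 5^1 − 2·2^1 = 1; a(2) = 17 and 5^2 − 2·2^2 = 17.
Assume a(j) = 5^j − 2·2^j for all 1 ≤ j ≤ k, where k ≥ 2.
Then a(k+1) = 7a(k) − 10a(k−1) = 7·(5^k − 2·2^k) − 10·(5^{k−1} − 2·2^{k−1}) = (7·5 − 10)5^{k−1} − 2·(7·2 − 10)2^{k−1} = 25·5^{k−1} − 8·2^{k−1} = 5^{k+1} − 2·2^{k+1}.
Hence a(i) = 5^i − 2·2^i for every i ≥ 1, by strong induction.

a(i) = 5^i − 2·2^i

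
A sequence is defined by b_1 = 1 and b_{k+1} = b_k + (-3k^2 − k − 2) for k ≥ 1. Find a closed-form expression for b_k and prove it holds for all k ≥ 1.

Claim: b_k = -k^3 + k^2 − 2k + 3.

Base case: b_1 = 1, and -1^3 + 1^2 − 2·1 + 3 = 1.
Assume b_m = -m^3 + m^2 − 2m + 3.
Then b_{m+1} = b_m + (-3m^2 − m − 2) = (-m^3 + m^2 − 2m + 3) + (-3m^2 − m − 2) = -m^3 − 2m^2 − 3m + 1,
and -(m+1)^3 + (m+1)^2 − 2·(m+1) + 3 = -m^3 − 2m^2 − 3m + 1.
By induction, b_k = -k^3 + k^2 − 2k + 3 for all k ≥ 1.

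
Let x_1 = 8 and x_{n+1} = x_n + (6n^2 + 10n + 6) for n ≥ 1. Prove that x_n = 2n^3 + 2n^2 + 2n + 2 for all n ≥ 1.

Base case: x_1 = 8, and 2·1^3 + 2·1^2 + 2·1 + 2 = 8.
Assume x_m = 2m^3 + 2m^2 + 2m + 2.
Then x_{m+1} = x_m + (6m^2 + 10m + 6) = (2m^3 + 2m^2 + 2m + 2) + (6m^2 + 10m + 6) = 2m^3 + 8m^2 + 12m + 8,
and 2·(m+1)^3 + 2·(m+1)^2 + 2·(m+1) + 2 = 2m^3 + 8m^2 + 12m + 8.
By induction, x_n = 2n^3 + 2n^2 + 2n + 2 for all n ≥ 1.

x_n = 2n^3 + 2n^2 + 2n + 2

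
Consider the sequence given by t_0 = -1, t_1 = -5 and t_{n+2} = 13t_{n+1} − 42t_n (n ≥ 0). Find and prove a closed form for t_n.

Claim: t_n = 7^n − 2·6^n.

Base cases: t_0 = -1 and 7^0 − 2·6^0 = -1; t_1 = -5 and 7^1 − 2·6^1 = -5.
Assume t_j = 7^j − 2·6^j for all 0 ≤ j ≤ m, where m ≥ 1.
Then t_{m+1} = 13t_m − 42t_{m−1} = 13·(7^m − 2·6^m) − 42·(7^{m−1} − 2·6^{m−1}) = (13·7 − 42)7^{m−1} − 2·(13·6 − 42)6^{m−1} = 49·7^{m−1} − 72·6^{m−1} = 7^{m+1} − 2·6^{m+1}.
By strong induction, t_n = 7^n − 2·6^n for all n ≥ 0.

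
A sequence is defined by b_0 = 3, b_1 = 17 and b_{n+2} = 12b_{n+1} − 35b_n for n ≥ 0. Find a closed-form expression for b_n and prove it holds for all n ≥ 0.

Claim: b_n = 7^n + 2·5^n.

Base cases: b_0 = 3 and 7^0 + 2·5^0 = 3; b_1 = 17 and 7^1 + 2·5^1 = 17.
Assume b_j = 7^j + 2·5^j for all 0 ≤ j ≤ k, where k ≥ 1.
Then b_{k+1} = 12b_k − 35b_{k−1} = 12·(7^k + 2·5^k) − 35·(7^{k−1} + 2·5^{k−1}) = (12·7 − 35)7^{k−1} + 2·(12·5 − 35)5^{k−1} = 49·7^{k−1} + 50·5^{k−1} = 7^{k+1} + 2·5^{k+1}.
This completes the inductive step, so b_n = 7^n + 2·5^n for all n ≥ 0.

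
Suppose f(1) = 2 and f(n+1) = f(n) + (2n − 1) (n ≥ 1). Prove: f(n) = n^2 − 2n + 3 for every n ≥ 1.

Base case: f(1) = 2, and 1^2 − 2·1 + 3 = 2.
Assume f(m) = m^2 − 2m + 3.
Then f(m+1) = f(m) + (2m − 1) = (m^2 − 2m + 3) + (2m − 1) = m^2 + 2,
and (m+1)^2 − 2·(m+1) + 3 = m^2 + 2.
Hence f(n) = n^2 − 2n + 3 for every n ≥ 1, by induction.

f(n) = n^2 − 2n + 3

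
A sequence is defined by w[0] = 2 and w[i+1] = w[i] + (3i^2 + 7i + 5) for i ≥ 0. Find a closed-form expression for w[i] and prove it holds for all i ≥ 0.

Claim: w[i] = i^3 + 2i^2 + 2i + 2.

Base case: w[0] = 2, and 0^3 + 2·0^2 + 2·0 + 2 = 2.
Assume w[k] = k^3 + 2k^2 + 2k + 2.
Then w[k+1] = w[k] + (3k^2 + 7k + 5) = (k^3 + 2k^2 + 2k + 2) + (3k^2 + 7k + 5) = k^3 + 5k^2 + 9k + 7,
and (k+1)^3 + 2·(k+1)^2 + 2·(k+1) + 2 = k^3 + 5k^2 + 9k + 7.
Hence w[i] = i^3 + 2i^2 + 2i + 2 for every i ≥ 0, by induction.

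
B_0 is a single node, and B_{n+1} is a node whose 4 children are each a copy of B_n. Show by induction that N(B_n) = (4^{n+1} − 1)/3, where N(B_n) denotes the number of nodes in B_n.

Base case: N(B_0) = 1, and (4^{0+1} − 1)/3 = 1.
Assume N(B_j) = (4^{j+1} − 1)/3.
Then N(B_{j+1}) = 1 + 4N(B_j) = 1 + 4·(4^{j+1} − 1)/3 = 1 + (4^{j+2} − 4)/3 = (3 + 4^{j+2} − 4)/3 = (4^{j+2} − 1)/3.
So the formula holds for j+1, and by induction N(B_n) = (4^{n+1} − 1)/3 for all n ≥ 0.

N(B_n) = (4^{n+1} − 1)/3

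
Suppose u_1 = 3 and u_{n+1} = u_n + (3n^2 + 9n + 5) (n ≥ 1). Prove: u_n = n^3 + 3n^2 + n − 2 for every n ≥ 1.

Base case: u_1 = 3, and 1^3 + 3·1^2 + 1 − 2 = 3.
Assume u_j = j^3 + 3j^2 + j − 2.
Then u_{j+1} = u_j + (3j^2 + 9j + 5) = (j^3 + 3j^2 + j − 2) + (3j^2 + 9j + 5) = j^3 + 6j^2 + 10j + 3,
and (j+1)^3 + 3·(j+1)^2 + (j+1) − 2 = j^3 + 6j^2 + 10j + 3.
This completes the inductive step, so u_n = n^3 + 3n^2 + n − 2 for all n ≥ 1.

u_n = n^3 + 3n^2 + n − 2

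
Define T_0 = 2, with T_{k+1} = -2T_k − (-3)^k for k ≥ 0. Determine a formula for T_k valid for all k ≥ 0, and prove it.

Claim: T_k = (-2)^k + (-3)^k.

Base case: T_0 = 2, and (-2)^0 + (-3)^0 = 1 + 1 = 2.
Assume T_m = (-2)^m + (-3)^m for some m ≥ 0.
Then T_{m+1} = -2T_m − (-3)^m = -2·((-2)^m + (-3)^m) − (-3)^m = (-2)^{m+1} − 2·(-3)^m − (-3)^m = (-2)^{m+1} − 3·(-3)^m = (-2)^{m+1} + (-3)^{m+1}.
This completes the inductive step, so T_k = (-2)^k + (-3)^k for all k ≥ 0.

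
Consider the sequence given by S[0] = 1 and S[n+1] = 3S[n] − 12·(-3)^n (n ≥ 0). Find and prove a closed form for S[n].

Claim: S[n] = -3^n + 2·(-3)^n.

Base case: S[0] = 1, and -3^0 + 2·(-3)^0 = -1 + 2 = 1.
Assume S[m] = -3^m + 2·(-3)^m for some m ≥ 0.
Then S[m+1] = 3S[m] − 12·(-3)^m = 3·(-3^m + 2·(-3)^m) − 12·(-3)^m = -3^{m+1} + 6·(-3)^m − 12·(-3)^m = -3^{m+1} − 6·(-3)^m = -3^{m+1} + 2·(-3)^{m+1}.
By induction, S[n] = -3^n + 2·(-3)^n for all n ≥ 0.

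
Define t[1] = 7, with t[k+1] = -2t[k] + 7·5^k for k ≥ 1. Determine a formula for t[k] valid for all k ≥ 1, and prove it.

Claim: t[k] = -(-2)^k + 5^k.

Base case: t[1] = 7, and -(-2)^1 + 5^1 = 2 + 5 = 7.
Assume t[r] = -(-2)^r + 5^r for some r ≥ 1.
Then t[r+1] = -2t[r] + 7·5^r = -2·(-(-2)^r + 5^r) + 7·5^r = -(-2)^{r+1} − 2·5^r + 7·5^r = -(-2)^{r+1} + 5·5^r = -(-2)^{r+1} + 5^{r+1}.
By induction, t[k] = -(-2)^k + 5^k for all k ≥ 1.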